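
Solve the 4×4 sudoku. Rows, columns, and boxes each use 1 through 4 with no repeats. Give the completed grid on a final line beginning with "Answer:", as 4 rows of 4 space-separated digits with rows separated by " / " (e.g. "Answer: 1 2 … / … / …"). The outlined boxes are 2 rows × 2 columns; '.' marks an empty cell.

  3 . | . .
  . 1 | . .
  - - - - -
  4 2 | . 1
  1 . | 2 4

Step 1. [r2c4∈{2,3}] col 4 places 3 nowhere but r2c4. So r2c4=3.
Step 2. [r1c3∈{1,4}] r1c3 is the only open cell in row 1 admitting 1, so r1c3=1.
Step 3. [r1c2∈{4}] only 4 remains possible at r1c2. So r1c2=4.
Step 4. [r2c1∈{2}] only 2 remains possible at r2c1. So r2c1=2.
Step 5. [r4c2∈{3}] r4c2's peers cover all but 3 ⇒ r4c2=3.
Step 6. [r2c3∈{4}] r2c3 is down to just 4, so r2c3=4.
Step 7. [r3c3∈{3}] r3c3's peers cover all but 3. So r3c3=3.
Step 8. [r1c4∈{2}] only 2 remains possible at r1c4. So r1c4=2.

Answer: 3 4 1 2 / 2 1 4 3 / 4 2 3 1 / 1 3 2 4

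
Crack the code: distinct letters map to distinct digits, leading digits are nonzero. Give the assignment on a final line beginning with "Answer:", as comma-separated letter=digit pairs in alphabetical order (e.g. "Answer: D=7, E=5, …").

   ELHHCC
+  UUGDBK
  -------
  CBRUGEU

Step 1. [col 1: C + K ≡ U (mod 10)] several values work for K in column 1 (C + K ≡ U (mod 10), carry-in 0); try K=7 ⇒ K=7.
Step 2. [col 1: C + K ≡ U (mod 10)] several values work for C in column 1 (C + K ≡ U (mod 10), carry-in 0); try C=1. So C=1.
Step 3. [col 1: C + K ≡ U (mod 10)] column 1 reads C+K+carry(0)=U with C=1, K=7; with digits 1,7 already taken and all letters distinct, the only value for U is 8 ⇒ U=8.
Step 4. [col 2: C + B ≡ E (mod 10)] several values work for B in column 2 (C + B ≡ E (mod 10), carry-in 0); try B=5, so B=5.
Step 5. [col 2: C + B ≡ E (mod 10)] column 2 reads C+B+carry(0)=E with C=1, B=5; with digits 1,5,7,8 already taken and all letters distinct, the only value for E is 6 ⇒ E=6.
Step 6. [col 3: H + D ≡ G (mod 10)] column 3 (H + D ≡ G (mod 10), carry-in 0) doesn't pin H yet; pick H=4 and continue, so H=4.
Step 7. [col 3: H + D ≡ G (mod 10)] in column 3 we have H+D≡G with carry-in 0; given H=4 and digits 1,4,5,6,7,8 already taken and all letters distinct, that pins G to 3. So G=3.
Step 8. [col 3: H + D ≡ G (mod 10)] in column 3 we have H+D≡G with carry-in 0; given H=4, G=3 and digits 1,3,4,5,6,7,8 already taken and all letters distinct, that pins D to 9, so D=9.
Step 9. [col 5: L + U ≡ R (mod 10)] in column 5 we have L+U≡R with carry-in 0; given U=8 and digits 1,3,4,5,6,7,8,9 already taken and all letters distinct, that pins R to 0. So R=0.
Step 10. [col 5: L + U ≡ R (mod 10)] in column 5 we have L+U≡R with carry-in 0; given U=8, R=0 and digits 0,1,3,4,5,6,7,8,9 already taken and all letters distinct, that pins L to 2 ⇒ L=2.

Answer: B=5, C=1, D=9, E=6, G=3, H=4, K=7, L=2, R=0, U=8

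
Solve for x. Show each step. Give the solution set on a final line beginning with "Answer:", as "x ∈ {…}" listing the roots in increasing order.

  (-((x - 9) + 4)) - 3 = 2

Step 1. [(-((x - 9) + 4)) - 3 = 2] the outer -3 inverts by adding 3. So sub: -((x - 9) + 4) = 5.
Step 2. [-((x - 9) + 4) = 5] leading − — multiply by −1, so neg: (x - 9) + 4 = -5.
Step 3. [(x - 9) + 4 = -5] +4 is outermost — subtract 4 both sides, so sub: x - 9 = -9.
Step 4. [x - 9 = -9] the outer -9 inverts by adding 9, so sub: x = 0.

Answer: x ∈ {0}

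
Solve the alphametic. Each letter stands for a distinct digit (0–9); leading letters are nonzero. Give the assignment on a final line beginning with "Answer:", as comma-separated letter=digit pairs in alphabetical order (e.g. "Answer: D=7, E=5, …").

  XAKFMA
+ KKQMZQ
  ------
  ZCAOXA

Step 1. [col 1: A + Q ≡ A (mod 10)] in column 1 we have A+Q≡A with carry-in 0; given nothing yet and all letters distinct, none taken yet, that pins Q to 0. So Q=0.
Step 2. [col 1: A + Q ≡ A (mod 10)] several values work for A in column 1 (A + Q ≡ A (mod 10), carry-in 0); try A=6 ⇒ A=6.
Step 3. [col 2: M + Z ≡ X (mod 10)] no forcing yet in column 2 (carry-in 0); X=3 is free and consistent — try it. So X=3.
Step 4. [col 2: M + Z ≡ X (mod 10)] Z=9 is one option consistent with column 2 (M + Z ≡ X (mod 10), carry-in 0) — take it. So Z=9.
Step 5. [col 2: M + Z ≡ X (mod 10)] from column 2 (Z=9, X=3, carry-in 0, digits 0,3,6,9 already taken and all letters distinct): M must equal 4 ⇒ M=4.
Step 6. [col 3: F + M ≡ O (mod 10)] column 3 (F + M ≡ O (mod 10), carry-in 1) doesn't pin F yet; pick F=7 and continue ⇒ F=7.
Step 7. [col 3: F + M ≡ O (mod 10)] in column 3 we have F+M≡O with carry-in 1; given F=7, M=4 and digits 0,3,4,6,7,9 already taken and all letters distinct, that pins O to 2, so O=2.
Step 8. [col 4: K + Q ≡ A (mod 10)] column 4: given Q=0, A=6, carry-in 1, and digits 0,2,3,4,6,7,9 already taken and all letters distinct, K+Q≡A (mod 10) forces K=5 ⇒ K=5.
Step 9. [col 5: A + K ≡ C (mod 10)] from column 5 (A=6, K=5, carry-in 0, digits 0,2,3,4,5,6,7,9 already taken and all letters distinct): C must equal 1. So C=1.

Answer: A=6, C=1, F=7, K=5, M=4, O=2, Q=0, X=3, Z=9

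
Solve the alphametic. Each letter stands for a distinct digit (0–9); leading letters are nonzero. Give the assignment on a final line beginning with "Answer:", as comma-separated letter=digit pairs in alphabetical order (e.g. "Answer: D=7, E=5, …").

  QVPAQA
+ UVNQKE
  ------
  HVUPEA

Step 1. [col 1: A + E ≡ A (mod 10)] column 1 reads A+E+carry(0)=A with nothing yet; with all letters distinct, none taken yet, the only value for E is 0. So E=0.
Step 2. [col 1: A + E ≡ A (mod 10)] no forcing yet in column 1 (carry-in 0); A=3 is free and consistent — try it, so A=3.
Step 3. [col 2: Q + K ≡ E (mod 10)] Q=2 is one option consistent with column 2 (Q + K ≡ E (mod 10), carry-in 0) — take it. So Q=2.
Step 4. [col 2: Q + K ≡ E (mod 10)] in column 2 we have Q+K≡E with carry-in 0; given Q=2, E=0 and digits 0,2,3 already taken and all letters distinct, that pins K to 8, so K=8.
Step 5. [col 3: A + Q ≡ P (mod 10)] in column 3 we have A+Q≡P with carry-in 1; given A=3, Q=2 and digits 0,2,3,8 already taken and all letters distinct, that pins P to 6 ⇒ P=6.
Step 6. [col 4: P + N ≡ U (mod 10)] several values work for N in column 4 (P + N ≡ U (mod 10), carry-in 0); try N=5, so N=5.
Step 7. [col 4: P + N ≡ U (mod 10)] column 4: given P=6, N=5, carry-in 0, and digits 0,2,3,5,6,8 already taken and all letters distinct, P+N≡U (mod 10) forces U=1, so U=1.
Step 8. [col 5: V + V ≡ V (mod 10)] in column 5 we have V+V≡V with carry-in 1; given nothing yet and digits 0,1,2,3,5,6,8 already taken and all letters distinct, that pins V to 9, so V=9.
Step 9. [col 6: Q + U ≡ H (mod 10)] column 6 reads Q+U+carry(1)=H with Q=2, U=1; with digits 0,1,2,3,5,6,8,9 already taken and all letters distinct, the only value for H is 4 ⇒ H=4.

Answer: A=3, E=0, H=4, K=8, N=5, P=6, Q=2, U=1, V=9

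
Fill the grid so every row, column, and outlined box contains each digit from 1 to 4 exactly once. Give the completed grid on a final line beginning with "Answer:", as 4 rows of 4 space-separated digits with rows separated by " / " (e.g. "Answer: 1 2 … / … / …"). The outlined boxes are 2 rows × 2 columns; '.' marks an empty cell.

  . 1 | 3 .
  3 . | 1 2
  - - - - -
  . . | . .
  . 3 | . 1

Step 1. [r3c2∈{2,4}] 2 has one home in col 2: r3c2 ⇒ r3c2=2.
Step 2. [r4c1∈{4}] r4c1's peers cover all but 4. So r4c1=4.
Step 3. [r3c3∈{4}] r3c3 is down to just 4, so r3c3=4.
Step 4. [r3c1∈{1}] r3c1 has the single candidate 1. So r3c1=1.
Step 5. [r1c4∈{4}] nothing but 4 survives at r1c4, so r1c4=4.
Step 6. [r2c2∈{4}] nothing but 4 survives at r2c2 ⇒ r2c2=4.
Step 7. [r3c4∈{3}] r3c4 has the single candidate 3, so r3c4=3.
Step 8. [r4c3∈{2}] r4c3 has the single candidate 2. So r4c3=2.
Step 9. [r1c1∈{2}] r1c1 has the single candidate 2 ⇒ r1c1=2.

Answer: 2 1 3 4 / 3 4 1 2 / 1 2 4 3 / 4 3 2 1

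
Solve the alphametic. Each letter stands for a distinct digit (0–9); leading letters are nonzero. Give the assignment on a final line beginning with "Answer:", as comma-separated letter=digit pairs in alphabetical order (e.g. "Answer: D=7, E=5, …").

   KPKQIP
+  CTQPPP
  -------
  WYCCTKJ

Step 1. [col 1: P + P ≡ J (mod 10)] no forcing yet in column 1 (carry-in 0); J=6 is free and consistent — try it, so J=6.
Step 2. [W] the sum has 7 digits but both addends have 6; that extra leading digit W is the final carry, namely 1. So W=1.
Step 3. [col 1: P + P ≡ J (mod 10)] several values work for P in column 1 (P + P ≡ J (mod 10), carry-in 0); try P=3, so P=3.
Step 4. [col 2: I + P ≡ K (mod 10)] several values work for K in column 2 (I + P ≡ K (mod 10), carry-in 0); try K=7. So K=7.
Step 5. [col 2: I + P ≡ K (mod 10)] column 2 reads I+P+carry(0)=K with P=3, K=7; with digits 1,3,6,7 already taken and all letters distinct, the only value for I is 4, so I=4.
Step 6. [col 3: Q + P ≡ T (mod 10)] column 3 (Q + P ≡ T (mod 10), carry-in 0) doesn't pin T yet; pick T=8 and continue, so T=8.
Step 7. [col 3: Q + P ≡ T (mod 10)] from column 3 (P=3, T=8, carry-in 0, digits 1,3,4,6,7,8 already taken and all letters distinct): Q must equal 5, so Q=5.
Step 8. [col 4: K + Q ≡ C (mod 10)] column 4 reads K+Q+carry(0)=C with K=7, Q=5; with digits 1,3,4,5,6,7,8 already taken and all letters distinct, the only value for C is 2 ⇒ C=2.
Step 9. [col 6: K + C ≡ Y (mod 10)] column 6: given K=7, C=2, carry-in 1, and digits 1,2,3,4,5,6,7,8 already taken and all letters distinct, K+C≡Y (mod 10) forces Y=0 ⇒ Y=0.

Answer: C=2, I=4, J=6, K=7, P=3, Q=5, T=8, W=1, Y=0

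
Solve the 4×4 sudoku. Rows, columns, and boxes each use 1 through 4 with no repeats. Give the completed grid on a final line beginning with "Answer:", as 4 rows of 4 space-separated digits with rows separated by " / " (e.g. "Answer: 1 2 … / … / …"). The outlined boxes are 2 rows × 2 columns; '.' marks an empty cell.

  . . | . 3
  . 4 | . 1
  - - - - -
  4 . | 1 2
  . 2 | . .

Step 1. [r4c1∈{1,3}] 1 has one home in row 4: r4c1, so r4c1=1.
Step 2. [r2c3∈{2}] r2c3 has the single candidate 2. So r2c3=2.
Step 3. [r4c4∈{4}] r4c4's peers cover all but 4, so r4c4=4.
Step 4. [r1c1∈{2}] nothing but 2 survives at r1c1 ⇒ r1c1=2.
Step 5. [r3c2∈{3}] r3c2 has the single candidate 3, so r3c2=3.
Step 6. [r1c2∈{1}] r1c2 is down to just 1, so r1c2=1.
Step 7. [r1c3∈{4}] only 4 remains possible at r1c3 ⇒ r1c3=4.
Step 8. [r4c3∈{3}] r4c3 has the single candidate 3. So r4c3=3.
Step 9. [r2c1∈{3}] only 3 remains possible at r2c1. So r2c1=3.

Answer: 2 1 4 3 / 3 4 2 1 / 4 3 1 2 / 1 2 3 4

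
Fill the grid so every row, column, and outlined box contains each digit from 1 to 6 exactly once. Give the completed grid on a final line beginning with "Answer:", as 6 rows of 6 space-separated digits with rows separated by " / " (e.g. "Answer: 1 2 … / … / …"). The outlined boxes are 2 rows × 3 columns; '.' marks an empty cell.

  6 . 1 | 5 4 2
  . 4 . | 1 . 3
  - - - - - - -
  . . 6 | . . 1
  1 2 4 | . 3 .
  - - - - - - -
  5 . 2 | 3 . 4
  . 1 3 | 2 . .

Step 1. [r4c6∈{5,6}] row 4 places 5 nowhere but r4c6 ⇒ r4c6=5.
Step 2. [r6c6∈{6}] r6c6's peers cover all but 6, so r6c6=6.
Step 3. [r3c2∈{3,5}] in row 3, 5 fits only at r3c2. So r3c2=5.
Step 4. [r2c1∈{2}] r2c1 has the single candidate 2. So r2c1=2.
Step 5. [r3c1∈{3}] r3c1 has the single candidate 3 ⇒ r3c1=3.
Step 6. [r5c5∈{1}] only 1 remains possible at r5c5. So r5c5=1.
Step 7. [r6c5∈{5}] nothing but 5 survives at r6c5. So r6c5=5.
Step 8. [r2c5∈{6}] only 6 remains possible at r2c5, so r2c5=6.
Step 9. [r3c5∈{2}] r3c5 is down to just 2 ⇒ r3c5=2.
Step 10. [r3c4∈{4}] only 4 remains possible at r3c4. So r3c4=4.
Step 11. [r1c2∈{3}] r1c2 is down to just 3 ⇒ r1c2=3.
Step 12. [r2c3∈{5}] r2c3 has the single candidate 5 ⇒ r2c3=5.
Step 13. [r6c1∈{4}] only 4 remains possible at r6c1, so r6c1=4.
Step 14. [r5c2∈{6}] nothing but 6 survives at r5c2, so r5c2=6.
Step 15. [r4c4∈{6}] only 6 remains possible at r4c4. So r4c4=6.

Answer: 6 3 1 5 4 2 / 2 4 5 1 6 3 / 3 5 6 4 2 1 / 1 2 4 6 3 5 / 5 6 2 3 1 4 / 4 1 3 2 5 6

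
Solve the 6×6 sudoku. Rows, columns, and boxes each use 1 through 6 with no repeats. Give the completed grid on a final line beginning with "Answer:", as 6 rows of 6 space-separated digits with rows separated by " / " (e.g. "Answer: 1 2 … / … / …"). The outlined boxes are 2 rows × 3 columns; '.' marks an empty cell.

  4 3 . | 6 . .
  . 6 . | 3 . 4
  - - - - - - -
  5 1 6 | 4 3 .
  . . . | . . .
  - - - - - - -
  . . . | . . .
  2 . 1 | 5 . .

Step 1. [r3c6∈{2}] r3c6's peers cover all but 2 ⇒ r3c6=2.
Step 2. [r6c2∈{4}] r6c2 has the single candidate 4 ⇒ r6c2=4.
Step 3. [r6c5∈{6}] r6c5's peers cover all but 6. So r6c5=6.
Step 4. [r4c4∈{1}] nothing but 1 survives at r4c4. So r4c4=1.
Step 5. [r4c5∈{5}] r4c5 has the single candidate 5 ⇒ r4c5=5.
Step 6. [r2c3∈{2,5}] 5 has one home in row 2: r2c3. So r2c3=5.
Step 7. [r2c5∈{1,2}] row 2 places 2 nowhere but r2c5. So r2c5=2.
Step 8. [r5c3∈{3}] nothing but 3 survives at r5c3, so r5c3=3.
Step 9. [r5c6∈{1}] r5c6 is down to just 1. So r5c6=1.
Step 10. [r4c3∈{2,4}] across row 4, 4 lands solely at r4c3, so r4c3=4.
Step 11. [r4c2∈{2}] r4c2 is down to just 2, so r4c2=2.
Step 12. [r4c6∈{6}] r4c6 has the single candidate 6 ⇒ r4c6=6.
Step 13. [r1c3∈{2}] r1c3 has the single candidate 2 ⇒ r1c3=2.
Step 14. [r1c6∈{5}] r1c6 is down to just 5 ⇒ r1c6=5.
Step 15. [r5c4∈{2}] r5c4's peers cover all but 2. So r5c4=2.
Step 16. [r2c1∈{1}] r2c1's peers cover all but 1. So r2c1=1.
Step 17. [r4c1∈{3}] r4c1 is down to just 3, so r4c1=3.
Step 18. [r5c1∈{6}] r5c1 is down to just 6 ⇒ r5c1=6.
Step 19. [r6c6∈{3}] only 3 remains possible at r6c6 ⇒ r6c6=3.
Step 20. [r5c2∈{5}] nothing but 5 survives at r5c2, so r5c2=5.
Step 21. [r1c5∈{1}] r1c5's peers cover all but 1 ⇒ r1c5=1.
Step 22. [r5c5∈{4}] nothing but 4 survives at r5c5, so r5c5=4.

Answer: 4 3 2 6 1 5 / 1 6 5 3 2 4 / 5 1 6 4 3 2 / 3 2 4 1 5 6 / 6 5 3 2 4 1 / 2 4 1 5 6 3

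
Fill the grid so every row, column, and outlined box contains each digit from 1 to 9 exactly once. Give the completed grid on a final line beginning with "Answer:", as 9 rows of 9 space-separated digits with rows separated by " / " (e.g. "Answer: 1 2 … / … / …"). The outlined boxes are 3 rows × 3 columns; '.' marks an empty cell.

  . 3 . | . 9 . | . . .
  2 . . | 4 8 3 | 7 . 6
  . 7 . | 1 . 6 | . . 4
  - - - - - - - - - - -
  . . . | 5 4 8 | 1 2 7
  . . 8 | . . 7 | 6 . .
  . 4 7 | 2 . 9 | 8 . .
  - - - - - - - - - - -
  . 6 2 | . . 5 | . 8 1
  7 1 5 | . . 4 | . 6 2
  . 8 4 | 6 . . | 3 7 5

Step 1. [r5c4∈{3}] r5c4 has the single candidate 3. So r5c4=3.
Step 2. [r3c3∈{9}] r3c3 is down to just 9. So r3c3=9.
Step 3. [r3c5∈{2,5}] across col 5, 5 lands solely at r3c5, so r3c5=5.
Step 4. [r1c1∈{1,4,5,6,8}] 4 has one home in row 1: r1c1. So r1c1=4.
Step 5. [r7c1∈{3,9}] r7c1 is the only open cell in box 7 admitting 3, so r7c1=3.
Step 6. [r4c2∈{9}] r4c2 has the single candidate 9. So r4c2=9.
Step 7. [r5c5∈{1}] only 1 remains possible at r5c5, so r5c5=1.
Step 8. [r5c1∈{5}] r5c1 is down to just 5 ⇒ r5c1=5.
Step 9. [r2c8∈{1,5,9}] row 2 places 9 nowhere but r2c8 ⇒ r2c8=9.
Step 10. [r1c8∈{1,5}] across col 8, 1 lands solely at r1c8 ⇒ r1c8=1.
Step 11. [r8c7∈{9}] r8c7 is down to just 9, so r8c7=9.
Step 12. [r1c6∈{2}] r1c6's peers cover all but 2 ⇒ r1c6=2.
Step 13. [r4c1∈{6}] r4c1 has the single candidate 6. So r4c1=6.
Step 14. [r6c9∈{3}] nothing but 3 survives at r6c9 ⇒ r6c9=3.
Step 15. [r7c4∈{7,9}] in row 7, 9 fits only at r7c4, so r7c4=9.
Step 16. [r8c5∈{3}] nothing but 3 survives at r8c5 ⇒ r8c5=3.
Step 17. [r1c3∈{6}] nothing but 6 survives at r1c3. So r1c3=6.
Step 18. [r3c7∈{2}] r3c7 has the single candidate 2 ⇒ r3c7=2.
Step 19. [r7c5∈{7}] r7c5 is down to just 7. So r7c5=7.
Step 20. [r8c4∈{8}] nothing but 8 survives at r8c4, so r8c4=8.
Step 21. [r6c8∈{5}] r6c8's peers cover all but 5 ⇒ r6c8=5.
Step 22. [r1c9∈{8}] r1c9 is down to just 8 ⇒ r1c9=8.
Step 23. [r5c2∈{2}] r5c2's peers cover all but 2 ⇒ r5c2=2.
Step 24. [r1c7∈{5}] only 5 remains possible at r1c7, so r1c7=5.
Step 25. [r2c3∈{1}] only 1 remains possible at r2c3 ⇒ r2c3=1.
Step 26. [r7c7∈{4}] r7c7 has the single candidate 4. So r7c7=4.
Step 27. [r9c1∈{9}] r9c1 has the single candidate 9 ⇒ r9c1=9.
Step 28. [r9c6∈{1}] only 1 remains possible at r9c6. So r9c6=1.
Step 29. [r5c8∈{4}] r5c8 has the single candidate 4. So r5c8=4.
Step 30. [r1c4∈{7}] r1c4's peers cover all but 7, so r1c4=7.
Step 31. [r6c5∈{6}] r6c5 has the single candidate 6 ⇒ r6c5=6.
Step 32. [r4c3∈{3}] r4c3 is down to just 3, so r4c3=3.
Step 33. [r3c8∈{3}] r3c8's peers cover all but 3 ⇒ r3c8=3.
Step 34. [r6c1∈{1}] r6c1 has the single candidate 1 ⇒ r6c1=1.
Step 35. [r2c2∈{5}] r2c2's peers cover all but 5 ⇒ r2c2=5.
Step 36. [r9c5∈{2}] r9c5's peers cover all but 2, so r9c5=2.
Step 37. [r5c9∈{9}] r5c9's peers cover all but 9. So r5c9=9.
Step 38. [r3c1∈{8}] r3c1's peers cover all but 8. So r3c1=8.

Answer: 4 3 6 7 9 2 5 1 8 / 2 5 1 4 8 3 7 9 6 / 8 7 9 1 5 6 2 3 4 / 6 9 3 5 4 8 1 2 7 / 5 2 8 3 1 7 6 4 9 / 1 4 7 2 6 9 8 5 3 / 3 6 2 9 7 5 4 8 1 / 7 1 5 8 3 4 9 6 2 / 9 8 4 6 2 1 3 7 5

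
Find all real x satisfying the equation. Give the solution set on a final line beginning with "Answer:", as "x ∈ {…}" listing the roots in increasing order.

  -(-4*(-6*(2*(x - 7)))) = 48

Step 1. [-(-4*(-6*(2*(x - 7)))) = 48] flip signs both sides, so neg: -4*(-6*(2*(x - 7))) = -48.
Step 2. [-4*(-6*(2*(x - 7))) = -48] leading coefficient -4: divide by -4. So div: -6*(2*(x - 7)) = 12.
Step 3. [-6*(2*(x - 7)) = 12] -6 out front; divide by -6. So div: 2*(x - 7) = -2.
Step 4. [2*(x - 7) = -2] leading coefficient 2: divide by 2, so div: x - 7 = -1.
Step 5. [x - 7 = -1] peel the -7: add 7 from each side. So sub: x = 6.

Answer: x ∈ {6}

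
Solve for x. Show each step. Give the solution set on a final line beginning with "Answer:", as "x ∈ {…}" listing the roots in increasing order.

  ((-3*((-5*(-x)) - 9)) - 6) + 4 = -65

Step 1. [((-3*((-5*(-x)) - 9)) - 6) + 4 = -65] +4 is outermost — subtract 4 both sides, so sub: (-3*((-5*(-x)) - 9)) - 6 = -69.
Step 2. [(-3*((-5*(-x)) - 9)) - 6 = -69] 6 comes off first (add 6) ⇒ sub: -3*((-5*(-x)) - 9) = -63.
Step 3. [-3*((-5*(-x)) - 9) = -63] divide by the outer -3. So div: (-5*(-x)) - 9 = 21.
Step 4. [(-5*(-x)) - 9 = 21] 9 comes off first (add 9). So sub: -5*(-x) = 30.
Step 5. [-5*(-x) = 30] leading coefficient -5: divide by -5 ⇒ div: -x = -6.
Step 6. [-x = -6] LHS negated; negate both sides, so neg: x = 6.

Answer: x ∈ {6}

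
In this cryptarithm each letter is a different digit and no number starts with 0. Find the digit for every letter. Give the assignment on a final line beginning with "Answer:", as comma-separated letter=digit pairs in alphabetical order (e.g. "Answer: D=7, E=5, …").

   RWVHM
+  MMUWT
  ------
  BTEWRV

Step 1. [col 1: M + T ≡ V (mod 10)] column 1 (M + T ≡ V (mod 10), carry-in 0) doesn't pin V yet; pick V=3 and continue. So V=3.
Step 2. [B] the sum has 6 digits but both addends have 5; that extra leading digit B is the final carry, namely 1. So B=1.
Step 3. [col 1: M + T ≡ V (mod 10)] no forcing yet in column 1 (carry-in 0); T=6 is free and consistent — try it ⇒ T=6.
Step 4. [col 1: M + T ≡ V (mod 10)] column 1: given T=6, V=3, carry-in 0, and digits 1,3,6 already taken and all letters distinct, M+T≡V (mod 10) forces M=7, so M=7.
Step 5. [col 2: H + W ≡ R (mod 10)] column 2 (H + W ≡ R (mod 10), carry-in 1) doesn't pin H yet; pick H=5 and continue. So H=5.
Step 6. [col 2: H + W ≡ R (mod 10)] several values work for R in column 2 (H + W ≡ R (mod 10), carry-in 1); try R=8, so R=8.
Step 7. [col 2: H + W ≡ R (mod 10)] column 2: given H=5, R=8, carry-in 1, and digits 1,3,5,6,7,8 already taken and all letters distinct, H+W≡R (mod 10) forces W=2 ⇒ W=2.
Step 8. [col 3: V + U ≡ W (mod 10)] column 3 reads V+U+carry(0)=W with V=3, W=2; with digits 1,2,3,5,6,7,8 already taken and all letters distinct, the only value for U is 9. So U=9.
Step 9. [col 4: W + M ≡ E (mod 10)] from column 4 (W=2, M=7, carry-in 1, digits 1,2,3,5,6,7,8,9 already taken and all letters distinct): E must equal 0 ⇒ E=0.

Answer: B=1, E=0, H=5, M=7, R=8, T=6, U=9, V=3, W=2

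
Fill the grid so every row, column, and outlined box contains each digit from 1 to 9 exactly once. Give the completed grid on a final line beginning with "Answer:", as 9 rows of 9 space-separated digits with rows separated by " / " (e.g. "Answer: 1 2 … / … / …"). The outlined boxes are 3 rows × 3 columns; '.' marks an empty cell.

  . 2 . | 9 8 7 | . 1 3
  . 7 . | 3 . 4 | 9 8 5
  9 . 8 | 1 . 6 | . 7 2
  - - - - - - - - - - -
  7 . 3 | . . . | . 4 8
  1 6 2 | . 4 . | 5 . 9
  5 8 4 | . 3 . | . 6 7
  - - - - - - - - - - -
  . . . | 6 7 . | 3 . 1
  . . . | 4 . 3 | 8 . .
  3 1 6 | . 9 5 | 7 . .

Step 1. [r6c4∈{2}] r6c4 has the single candidate 2. So r6c4=2.
Step 2. [r7c6∈{2,8}] col 6 places 2 nowhere but r7c6 ⇒ r7c6=2.
Step 3. [r4c2∈{9}] nothing but 9 survives at r4c2. So r4c2=9.
Step 4. [r8c2∈{5}] r8c2 has the single candidate 5. So r8c2=5.
Step 5. [r4c6∈{1}] nothing but 1 survives at r4c6, so r4c6=1.
Step 6. [r1c7∈{4,6}] col 7 places 6 nowhere but r1c7, so r1c7=6.
Step 7. [r1c1∈{4}] r1c1's peers cover all but 4. So r1c1=4.
Step 8. [r7c3∈{9}] r7c3 is down to just 9 ⇒ r7c3=9.
Step 9. [r9c4∈{8}] r9c4 has the single candidate 8, so r9c4=8.
Step 10. [r3c5∈{5}] r3c5 has the single candidate 5. So r3c5=5.
Step 11. [r9c8∈{2}] r9c8 is down to just 2 ⇒ r9c8=2.
Step 12. [r8c3∈{7}] r8c3 is down to just 7 ⇒ r8c3=7.
Step 13. [r8c9∈{6}] r8c9's peers cover all but 6, so r8c9=6.
Step 14. [r7c1∈{8}] r7c1's peers cover all but 8 ⇒ r7c1=8.
Step 15. [r6c7∈{1}] only 1 remains possible at r6c7. So r6c7=1.
Step 16. [r8c5∈{1}] nothing but 1 survives at r8c5 ⇒ r8c5=1.
Step 17. [r2c5∈{2}] r2c5 has the single candidate 2. So r2c5=2.
Step 18. [r9c9∈{4}] nothing but 4 survives at r9c9, so r9c9=4.
Step 19. [r5c8∈{3}] only 3 remains possible at r5c8. So r5c8=3.
Step 20. [r1c3∈{5}] r1c3's peers cover all but 5, so r1c3=5.
Step 21. [r3c7∈{4}] only 4 remains possible at r3c7. So r3c7=4.
Step 22. [r3c2∈{3}] r3c2 has the single candidate 3. So r3c2=3.
Step 23. [r8c1∈{2}] only 2 remains possible at r8c1. So r8c1=2.
Step 24. [r4c7∈{2}] r4c7 has the single candidate 2, so r4c7=2.
Step 25. [r5c4∈{7}] only 7 remains possible at r5c4 ⇒ r5c4=7.
Step 26. [r4c5∈{6}] nothing but 6 survives at r4c5. So r4c5=6.
Step 27. [r8c8∈{9}] r8c8 is down to just 9 ⇒ r8c8=9.
Step 28. [r7c2∈{4}] only 4 remains possible at r7c2, so r7c2=4.
Step 29. [r5c6∈{8}] r5c6's peers cover all but 8 ⇒ r5c6=8.
Step 30. [r6c6∈{9}] r6c6's peers cover all but 9 ⇒ r6c6=9.
Step 31. [r4c4∈{5}] r4c4 is down to just 5 ⇒ r4c4=5.
Step 32. [r7c8∈{5}] r7c8 has the single candidate 5, so r7c8=5.
Step 33. [r2c3∈{1}] only 1 remains possible at r2c3 ⇒ r2c3=1.
Step 34. [r2c1∈{6}] r2c1 is down to just 6, so r2c1=6.

Answer: 4 2 5 9 8 7 6 1 3 / 6 7 1 3 2 4 9 8 5 / 9 3 8 1 5 6 4 7 2 / 7 9 3 5 6 1 2 4 8 / 1 6 2 7 4 8 5 3 9 / 5 8 4 2 3 9 1 6 7 / 8 4 9 6 7 2 3 5 1 / 2 5 7 4 1 3 8 9 6 / 3 1 6 8 9 5 7 2 4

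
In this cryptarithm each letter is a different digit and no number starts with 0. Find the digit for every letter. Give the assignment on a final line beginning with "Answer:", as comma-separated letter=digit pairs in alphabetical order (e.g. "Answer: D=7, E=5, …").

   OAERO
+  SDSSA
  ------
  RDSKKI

Step 1. [col 1: O + A ≡ I (mod 10)] several values work for I in column 1 (O + A ≡ I (mod 10), carry-in 0); try I=0, so I=0.
Step 2. [col 1: O + A ≡ I (mod 10)] column 1 (O + A ≡ I (mod 10), carry-in 0) doesn't pin O yet; pick O=6 and continue ⇒ O=6.
Step 3. [R] adding two 5-digit numbers gives at most 5+1 digits, and here it does — R is that final carry and must be 1 ⇒ R=1.
Step 4. [col 1: O + A ≡ I (mod 10)] column 1 reads O+A+carry(0)=I with O=6, I=0; with digits 0,1,6 already taken and all letters distinct, the only value for A is 4 ⇒ A=4.
Step 5. [col 2: R + S ≡ K (mod 10)] no forcing yet in column 2 (carry-in 1); S=7 is free and consistent — try it ⇒ S=7.
Step 6. [col 2: R + S ≡ K (mod 10)] in column 2 we have R+S≡K with carry-in 1; given R=1, S=7 and digits 0,1,4,6,7 already taken and all letters distinct, that pins K to 9 ⇒ K=9.
Step 7. [col 3: E + S ≡ K (mod 10)] from column 3 (S=7, K=9, carry-in 0, digits 0,1,4,6,7,9 already taken and all letters distinct): E must equal 2 ⇒ E=2.
Step 8. [col 4: A + D ≡ S (mod 10)] in column 4 we have A+D≡S with carry-in 0; given A=4, S=7 and digits 0,1,2,4,6,7,9 already taken and all letters distinct, that pins D to 3. So D=3.

Answer: A=4, D=3, E=2, I=0, K=9, O=6, R=1, S=7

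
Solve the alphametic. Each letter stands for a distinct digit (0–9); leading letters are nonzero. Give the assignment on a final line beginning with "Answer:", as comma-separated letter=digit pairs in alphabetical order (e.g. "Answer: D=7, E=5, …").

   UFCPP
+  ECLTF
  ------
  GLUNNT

Step 1. [col 1: P + F ≡ T (mod 10)] no forcing yet in column 1 (carry-in 0); P=6 is free and consistent — try it ⇒ P=6.
Step 2. [G] G is the leading digit of a 6-digit sum of two 5-digit numbers; the final carry is exactly 1. So G=1.
Step 3. [col 1: P + F ≡ T (mod 10)] no forcing yet in column 1 (carry-in 0); F=4 is free and consistent — try it ⇒ F=4.
Step 4. [col 1: P + F ≡ T (mod 10)] from column 1 (P=6, F=4, carry-in 0, digits 1,4,6 already taken and all letters distinct): T must equal 0. So T=0.
Step 5. [col 2: P + T ≡ N (mod 10)] from column 2 (P=6, T=0, carry-in 1, digits 0,1,4,6 already taken and all letters distinct): N must equal 7. So N=7.
Step 6. [col 3: C + L ≡ N (mod 10)] several values work for C in column 3 (C + L ≡ N (mod 10), carry-in 0); try C=5 ⇒ C=5.
Step 7. [col 3: C + L ≡ N (mod 10)] from column 3 (C=5, N=7, carry-in 0, digits 0,1,4,5,6,7 already taken and all letters distinct): L must equal 2. So L=2.
Step 8. [col 4: F + C ≡ U (mod 10)] from column 4 (F=4, C=5, carry-in 0, digits 0,1,2,4,5,6,7 already taken and all letters distinct): U must equal 9 ⇒ U=9.
Step 9. [col 5: U + E ≡ L (mod 10)] from column 5 (U=9, L=2, carry-in 0, digits 0,1,2,4,5,6,7,9 already taken and all letters distinct): E must equal 3. So E=3.

Answer: C=5, E=3, F=4, G=1, L=2, N=7, P=6, T=0, U=9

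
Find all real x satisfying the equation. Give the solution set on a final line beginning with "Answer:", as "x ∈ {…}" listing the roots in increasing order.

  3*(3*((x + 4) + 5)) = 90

Step 1. [3*(3*((x + 4) + 5)) = 90] divide by the outer 3. So div: 3*((x + 4) + 5) = 30.
Step 2. [3*((x + 4) + 5) = 30] 3 out front; divide by 3 ⇒ div: (x + 4) + 5 = 10.
Step 3. [(x + 4) + 5 = 10] 5 comes off first (subtract 5), so sub: x + 4 = 5.
Step 4. [x + 4 = 5] the outer +4 inverts by subtracting 4. So sub: x = 1.

Answer: x ∈ {1}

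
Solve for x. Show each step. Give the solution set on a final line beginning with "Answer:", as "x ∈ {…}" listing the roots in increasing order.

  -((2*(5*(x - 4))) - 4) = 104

Step 1. [-((2*(5*(x - 4))) - 4) = 104] LHS negated; negate both sides, so neg: (2*(5*(x - 4))) - 4 = -104.
Step 2. [(2*(5*(x - 4))) - 4 = -104] common factor 2 (LHS and -104) — divide through, so factor: (5*(x - 4)) - 2 = -52.
Step 3. [(5*(x - 4)) - 2 = -52] 2 comes off first (add 2), so sub: 5*(x - 4) = -50.
Step 4. [5*(x - 4) = -50] leading coefficient 5: divide by 5, so div: x - 4 = -10.
Step 5. [x - 4 = -10] 4 comes off first (add 4). So sub: x = -6.

Answer: x ∈ {-6}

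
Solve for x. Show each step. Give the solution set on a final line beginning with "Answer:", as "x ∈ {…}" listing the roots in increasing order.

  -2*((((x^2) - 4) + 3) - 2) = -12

Step 1. [-2*((((x^2) - 4) + 3) - 2) = -12] LHS = -2·(…); ÷-2 both sides. So div: (((x^2) - 4) + 3) - 2 = 6.
Step 2. [(((x^2) - 4) + 3) - 2 = 6] the outer -2 inverts by adding 2 ⇒ sub: ((x^2) - 4) + 3 = 8.
Step 3. [((x^2) - 4) + 3 = 8] peel the +3: subtract 3 from each side. So sub: (x^2) - 4 = 5.
Step 4. [(x^2) - 4 = 5] peel the -4: add 4 from each side. So sub: x^2 = 9.
Step 5. [x^2 = 9] LHS squared, RHS 9 ≥ 0: apply √ (±) ⇒ sqrt: x = 3 or -3.

Answer: x ∈ {-3, 3}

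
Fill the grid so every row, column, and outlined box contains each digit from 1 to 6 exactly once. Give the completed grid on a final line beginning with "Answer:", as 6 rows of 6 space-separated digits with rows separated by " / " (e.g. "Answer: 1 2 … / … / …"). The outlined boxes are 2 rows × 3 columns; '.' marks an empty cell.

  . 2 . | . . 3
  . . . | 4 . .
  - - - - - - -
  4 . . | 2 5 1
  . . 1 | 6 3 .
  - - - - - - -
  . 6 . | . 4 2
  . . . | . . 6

Step 1. [r6c5∈{1}] nothing but 1 survives at r6c5, so r6c5=1.
Step 2. [r2c2∈{1,3,5}] 1 has one home in col 2: r2c2 ⇒ r2c2=1.
Step 3. [r6c3∈{2,3,4,5}] in col 3, 2 fits only at r6c3 ⇒ r6c3=2.
Step 4. [r1c5∈{6}] r1c5's peers cover all but 6, so r1c5=6.
Step 5. [r1c1∈{5}] r1c1 has the single candidate 5, so r1c1=5.
Step 6. [r6c1∈{3}] only 3 remains possible at r6c1. So r6c1=3.
Step 7. [r2c3∈{3,6}] 3 has one home in row 2: r2c3. So r2c3=3.
Step 8. [r6c4∈{5}] r6c4 has the single candidate 5 ⇒ r6c4=5.
Step 9. [r4c2∈{5}] r4c2 has the single candidate 5, so r4c2=5.
Step 10. [r4c6∈{4}] nothing but 4 survives at r4c6. So r4c6=4.
Step 11. [r2c5∈{2}] r2c5 is down to just 2, so r2c5=2.
Step 12. [r2c6∈{5}] r2c6 has the single candidate 5 ⇒ r2c6=5.
Step 13. [r4c1∈{2}] r4c1 is down to just 2, so r4c1=2.
Step 14. [r5c3∈{5}] r5c3 has the single candidate 5 ⇒ r5c3=5.
Step 15. [r2c1∈{6}] only 6 remains possible at r2c1. So r2c1=6.
Step 16. [r1c4∈{1}] nothing but 1 survives at r1c4. So r1c4=1.
Step 17. [r3c2∈{3}] r3c2 has the single candidate 3, so r3c2=3.
Step 18. [r1c3∈{4}] r1c3 is down to just 4 ⇒ r1c3=4.
Step 19. [r5c4∈{3}] only 3 remains possible at r5c4, so r5c4=3.
Step 20. [r6c2∈{4}] r6c2 is down to just 4 ⇒ r6c2=4.
Step 21. [r5c1∈{1}] r5c1 is down to just 1. So r5c1=1.
Step 22. [r3c3∈{6}] only 6 remains possible at r3c3, so r3c3=6.

Answer: 5 2 4 1 6 3 / 6 1 3 4 2 5 / 4 3 6 2 5 1 / 2 5 1 6 3 4 / 1 6 5 3 4 2 / 3 4 2 5 1 6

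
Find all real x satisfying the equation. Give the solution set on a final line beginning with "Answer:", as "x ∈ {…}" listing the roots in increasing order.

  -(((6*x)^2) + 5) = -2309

Step 1. [-(((6*x)^2) + 5) = -2309] leading − — multiply by −1. So neg: ((6*x)^2) + 5 = 2309.
Step 2. [((6*x)^2) + 5 = 2309] 5 comes off first (subtract 5), so sub: (6*x)^2 = 2304.
Step 3. [(6*x)^2 = 2304] 2304 ≥ 0, LHS is (·)² — take ±√, so sqrt: 6*x = 48 or -48.
Step 4. [6*x = 48 or -48] leading coefficient 6: divide by 6, so div: x = 8 or -8.

Answer: x ∈ {-8, 8}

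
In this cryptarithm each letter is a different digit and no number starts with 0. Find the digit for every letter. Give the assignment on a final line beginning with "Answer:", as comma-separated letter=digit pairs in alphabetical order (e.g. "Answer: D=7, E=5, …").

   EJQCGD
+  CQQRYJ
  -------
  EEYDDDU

Step 1. [E] the sum has 7 digits but both addends have 6; that extra leading digit E is the final carry, namely 1 ⇒ E=1.
Step 2. [col 1: D + J ≡ U (mod 10)] several values work for J in column 1 (D + J ≡ U (mod 10), carry-in 0); try J=8. So J=8.
Step 3. [col 1: D + J ≡ U (mod 10)] several values work for D in column 1 (D + J ≡ U (mod 10), carry-in 0); try D=5. So D=5.
Step 4. [col 1: D + J ≡ U (mod 10)] column 1 reads D+J+carry(0)=U with D=5, J=8; with digits 1,5,8 already taken and all letters distinct, the only value for U is 3. So U=3.
Step 5. [col 2: G + Y ≡ D (mod 10)] no forcing yet in column 2 (carry-in 1); Y=0 is free and consistent — try it ⇒ Y=0.
Step 6. [col 2: G + Y ≡ D (mod 10)] column 2: given Y=0, D=5, carry-in 1, and digits 0,1,3,5,8 already taken and all letters distinct, G+Y≡D (mod 10) forces G=4 ⇒ G=4.
Step 7. [col 3: C + R ≡ D (mod 10)] no forcing yet in column 3 (carry-in 0); C=9 is free and consistent — try it ⇒ C=9.
Step 8. [col 3: C + R ≡ D (mod 10)] column 3: given C=9, D=5, carry-in 0, and digits 0,1,3,4,5,8,9 already taken and all letters distinct, C+R≡D (mod 10) forces R=6. So R=6.
Step 9. [col 4: Q + Q ≡ D (mod 10)] several values work for Q in column 4 (Q + Q ≡ D (mod 10), carry-in 1); try Q=2, so Q=2.

Answer: C=9, D=5, E=1, G=4, J=8, Q=2, R=6, U=3, Y=0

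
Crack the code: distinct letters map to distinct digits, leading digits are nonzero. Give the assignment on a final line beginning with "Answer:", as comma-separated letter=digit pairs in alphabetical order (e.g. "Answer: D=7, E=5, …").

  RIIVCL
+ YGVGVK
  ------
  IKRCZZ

Step 1. [col 1: L + K ≡ Z (mod 10)] several values work for L in column 1 (L + K ≡ Z (mod 10), carry-in 0); try L=1, so L=1.
Step 2. [col 1: L + K ≡ Z (mod 10)] no forcing yet in column 1 (carry-in 0); K=6 is free and consistent — try it, so K=6.
Step 3. [col 1: L + K ≡ Z (mod 10)] in column 1 we have L+K≡Z with carry-in 0; given L=1, K=6 and digits 1,6 already taken and all letters distinct, that pins Z to 7 ⇒ Z=7.
Step 4. [col 2: C + V ≡ Z (mod 10)] no forcing yet in column 2 (carry-in 0); V=8 is free and consistent — try it. So V=8.
Step 5. [col 2: C + V ≡ Z (mod 10)] column 2 reads C+V+carry(0)=Z with V=8, Z=7; with digits 1,6,7,8 already taken and all letters distinct, the only value for C is 9 ⇒ C=9.
Step 6. [col 3: V + G ≡ C (mod 10)] from column 3 (V=8, C=9, carry-in 1, digits 1,6,7,8,9 already taken and all letters distinct): G must equal 0, so G=0.
Step 7. [col 4: I + V ≡ R (mod 10)] column 4 (I + V ≡ R (mod 10), carry-in 0) doesn't pin R yet; pick R=3 and continue. So R=3.
Step 8. [col 4: I + V ≡ R (mod 10)] in column 4 we have I+V≡R with carry-in 0; given V=8, R=3 and digits 0,1,3,6,7,8,9 already taken and all letters distinct, that pins I to 5, so I=5.
Step 9. [col 6: R + Y ≡ I (mod 10)] column 6 reads R+Y+carry(0)=I with R=3, I=5; with digits 0,1,3,5,6,7,8,9 already taken and all letters distinct, the only value for Y is 2, so Y=2.

Answer: C=9, G=0, I=5, K=6, L=1, R=3, V=8, Y=2, Z=7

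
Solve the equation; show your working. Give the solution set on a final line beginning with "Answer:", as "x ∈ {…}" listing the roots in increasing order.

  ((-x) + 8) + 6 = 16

Step 1. [((-x) + 8) + 6 = 16] the outer +6 inverts by subtracting 6, so sub: (-x) + 8 = 10.
Step 2. [(-x) + 8 = 10] +8 is outermost — subtract 8 both sides. So sub: -x = 2.
Step 3. [-x = 2] LHS negated; negate both sides ⇒ neg: x = -2.

Answer: x ∈ {-2}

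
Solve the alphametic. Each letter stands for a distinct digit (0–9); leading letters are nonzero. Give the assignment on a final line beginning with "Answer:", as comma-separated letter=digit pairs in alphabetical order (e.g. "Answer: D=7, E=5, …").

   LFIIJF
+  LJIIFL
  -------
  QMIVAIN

Step 1. [col 1: F + L ≡ N (mod 10)] column 1 (F + L ≡ N (mod 10), carry-in 0) doesn't pin F yet; pick F=5 and continue ⇒ F=5.
Step 2. [col 1: F + L ≡ N (mod 10)] N=4 is one option consistent with column 1 (F + L ≡ N (mod 10), carry-in 0) — take it, so N=4.
Step 3. [col 1: F + L ≡ N (mod 10)] column 1 reads F+L+carry(0)=N with F=5, N=4; with digits 4,5 already taken and all letters distinct, the only value for L is 9, so L=9.
Step 4. [col 2: J + F ≡ I (mod 10)] no forcing yet in column 2 (carry-in 1); J=0 is free and consistent — try it ⇒ J=0.
Step 5. [Q] Q is the leading digit of a 7-digit sum of two 6-digit numbers; the final carry is exactly 1. So Q=1.
Step 6. [col 2: J + F ≡ I (mod 10)] column 2: given J=0, F=5, carry-in 1, and digits 0,1,4,5,9 already taken and all letters distinct, J+F≡I (mod 10) forces I=6, so I=6.
Step 7. [col 3: I + I ≡ A (mod 10)] column 3 reads I+I+carry(0)=A with I=6; with digits 0,1,4,5,6,9 already taken and all letters distinct, the only value for A is 2. So A=2.
Step 8. [col 4: I + I ≡ V (mod 10)] column 4: given I=6, carry-in 1, and digits 0,1,2,4,5,6,9 already taken and all letters distinct, I+I≡V (mod 10) forces V=3 ⇒ V=3.
Step 9. [col 6: L + L ≡ M (mod 10)] column 6: given L=9, carry-in 0, and digits 0,1,2,3,4,5,6,9 already taken and all letters distinct, L+L≡M (mod 10) forces M=8, so M=8.

Answer: A=2, F=5, I=6, J=0, L=9, M=8, N=4, Q=1, V=3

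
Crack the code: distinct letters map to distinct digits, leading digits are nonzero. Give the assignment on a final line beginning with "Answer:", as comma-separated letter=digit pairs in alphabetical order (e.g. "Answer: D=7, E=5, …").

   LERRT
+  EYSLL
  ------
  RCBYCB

Step 1. [R] R is the leading digit of a 6-digit sum of two 5-digit numbers; the final carry is exactly 1. So R=1.
Step 2. [col 1: T + L ≡ B (mod 10)] T=9 is one option consistent with column 1 (T + L ≡ B (mod 10), carry-in 0) — take it, so T=9.
Step 3. [col 1: T + L ≡ B (mod 10)] several values work for L in column 1 (T + L ≡ B (mod 10), carry-in 0); try L=8 ⇒ L=8.
Step 4. [col 1: T + L ≡ B (mod 10)] in column 1 we have T+L≡B with carry-in 0; given T=9, L=8 and digits 1,8,9 already taken and all letters distinct, that pins B to 7, so B=7.
Step 5. [col 2: R + L ≡ C (mod 10)] from column 2 (R=1, L=8, carry-in 1, digits 1,7,8,9 already taken and all letters distinct): C must equal 0. So C=0.
Step 6. [col 3: R + S ≡ Y (mod 10)] column 3 (R + S ≡ Y (mod 10), carry-in 1) doesn't pin Y yet; pick Y=5 and continue, so Y=5.
Step 7. [col 3: R + S ≡ Y (mod 10)] in column 3 we have R+S≡Y with carry-in 1; given R=1, Y=5 and digits 0,1,5,7,8,9 already taken and all letters distinct, that pins S to 3 ⇒ S=3.
Step 8. [col 4: E + Y ≡ B (mod 10)] column 4: given Y=5, B=7, carry-in 0, and digits 0,1,3,5,7,8,9 already taken and all letters distinct, E+Y≡B (mod 10) forces E=2, so E=2.

Answer: B=7, C=0, E=2, L=8, R=1, S=3, T=9, Y=5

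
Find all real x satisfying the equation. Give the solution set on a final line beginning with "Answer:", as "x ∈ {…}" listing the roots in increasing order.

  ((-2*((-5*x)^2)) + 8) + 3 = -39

Step 1. [((-2*((-5*x)^2)) + 8) + 3 = -39] peel the +3: subtract 3 from each side, so sub: (-2*((-5*x)^2)) + 8 = -42.
Step 2. [(-2*((-5*x)^2)) + 8 = -42] -2 | LHS and -2 | -42: pull -2 out, so factor: ((-5*x)^2) - 4 = 21.
Step 3. [((-5*x)^2) - 4 = 21] 4 comes off first (add 4), so sub: (-5*x)^2 = 25.
Step 4. [(-5*x)^2 = 25] √ both sides: 25 ≥ 0 gives two branches ⇒ sqrt: -5*x = 5 or -5.
Step 5. [-5*x = 5 or -5] -5·(inner) — divide through by -5. So div: x = -1 or 1.

Answer: x ∈ {-1, 1}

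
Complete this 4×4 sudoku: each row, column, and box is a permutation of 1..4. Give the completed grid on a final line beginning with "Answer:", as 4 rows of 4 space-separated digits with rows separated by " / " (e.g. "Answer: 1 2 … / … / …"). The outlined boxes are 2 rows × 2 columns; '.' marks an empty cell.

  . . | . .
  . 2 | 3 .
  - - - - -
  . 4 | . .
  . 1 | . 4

Step 1. [r4c3∈{2}] r4c3 is down to just 2. So r4c3=2.
Step 2. [r2c4∈{1}] r2c4's peers cover all but 1. So r2c4=1.
Step 3. [r4c1∈{3}] nothing but 3 survives at r4c1, so r4c1=3.
Step 4. [r2c1∈{4}] only 4 remains possible at r2c1 ⇒ r2c1=4.
Step 5. [r3c4∈{3}] nothing but 3 survives at r3c4, so r3c4=3.
Step 6. [r1c4∈{2}] r1c4 has the single candidate 2. So r1c4=2.
Step 7. [r1c2∈{3}] only 3 remains possible at r1c2, so r1c2=3.
Step 8. [r3c3∈{1}] only 1 remains possible at r3c3. So r3c3=1.
Step 9. [r1c1∈{1}] r1c1's peers cover all but 1. So r1c1=1.
Step 10. [r3c1∈{2}] r3c1 is down to just 2, so r3c1=2.
Step 11. [r1c3∈{4}] r1c3 has the single candidate 4 ⇒ r1c3=4.

Answer: 1 3 4 2 / 4 2 3 1 / 2 4 1 3 / 3 1 2 4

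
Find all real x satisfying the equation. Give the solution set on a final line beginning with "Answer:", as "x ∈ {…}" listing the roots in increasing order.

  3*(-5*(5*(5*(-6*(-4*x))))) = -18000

Step 1. [3*(-5*(5*(5*(-6*(-4*x))))) = -18000] LHS = 3·(…); ÷3 both sides, so div: -5*(5*(5*(-6*(-4*x)))) = -6000.
Step 2. [-5*(5*(5*(-6*(-4*x)))) = -6000] -5 out front; divide by -5 ⇒ div: 5*(5*(-6*(-4*x))) = 1200.
Step 3. [5*(5*(-6*(-4*x))) = 1200] 5 out front; divide by 5 ⇒ div: 5*(-6*(-4*x)) = 240.
Step 4. [5*(-6*(-4*x)) = 240] divide by the outer 5, so div: -6*(-4*x) = 48.
Step 5. [-6*(-4*x) = 48] divide by the outer -6 ⇒ div: -4*x = -8.
Step 6. [-4*x = -8] leading coefficient -4: divide by -4, so div: x = 2.

Answer: x ∈ {2}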